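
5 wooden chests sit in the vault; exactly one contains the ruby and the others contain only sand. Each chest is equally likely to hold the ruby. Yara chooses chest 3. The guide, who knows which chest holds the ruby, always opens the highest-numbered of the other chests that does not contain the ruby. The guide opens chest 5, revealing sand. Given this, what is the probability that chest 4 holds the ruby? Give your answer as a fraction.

1/4

Apply Bayes' rule, conditioning on where the ruby actually is.
If it is in any of chests 1, 2, 3, and 4 (prior 1/5 each): chest 5 is the highest-numbered option available, probability 1; weight (1/5)·1 = 1/5 each.
If it is in chest 5 (prior 1/5): the guide opened chest 5, so this case is ruled out; weight (1/5)·0 = 0.
The weights sum to 4/5.
So P(the ruby in chest 4 | the guide opened chest 5) = (1/5) / (4/5) = 1/4.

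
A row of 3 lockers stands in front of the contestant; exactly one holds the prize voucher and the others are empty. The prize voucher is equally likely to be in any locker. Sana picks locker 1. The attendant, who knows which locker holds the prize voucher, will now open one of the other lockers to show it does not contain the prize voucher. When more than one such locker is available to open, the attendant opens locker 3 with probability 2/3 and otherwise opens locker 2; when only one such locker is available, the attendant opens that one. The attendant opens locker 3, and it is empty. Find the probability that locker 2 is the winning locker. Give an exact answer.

Condition on the true location of the prize voucher.
If it is in locker 1 (prior 1/3): locker 3 is available, opened with probability 2/3; weight (1/3)·(2/3) = 2/9.
If it is in locker 2 (prior 1/3): only locker 3 is available, probability 1; weight (1/3)·1 = 1/3.
If it is in locker 3 (prior 1/3): the attendant opened locker 3, so this case is ruled out; weight (1/3)·0 = 0.
The weights sum to 5/9.
So P(the prize voucher in locker 2 | the attendant opened locker 3) = (1/3) / (5/9) = 3/5.

3/5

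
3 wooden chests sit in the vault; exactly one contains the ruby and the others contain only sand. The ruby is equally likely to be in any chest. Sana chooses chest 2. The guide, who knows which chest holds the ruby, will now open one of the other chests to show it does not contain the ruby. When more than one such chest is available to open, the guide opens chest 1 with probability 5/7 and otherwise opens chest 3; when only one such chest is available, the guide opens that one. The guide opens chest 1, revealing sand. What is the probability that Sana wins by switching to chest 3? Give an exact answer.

Apply Bayes' rule, conditioning on where the ruby actually is.
If it is in chest 1 (prior 1/3): the guide opened chest 1, so this case is ruled out; weight (1/3)·0 = 0.
If it is in chest 2 (prior 1/3): chest 1 is available, opened with probability 5/7; weight (1/3)·(5/7) = 5/21.
If it is in chest 3 (prior 1/3): only chest 1 is available, probability 1; weight (1/3)·1 = 1/3.
The weights sum to 4/7.
So P(the ruby in chest 3 | the guide opened chest 1) = (1/3) / (4/7) = 7/12.

7/12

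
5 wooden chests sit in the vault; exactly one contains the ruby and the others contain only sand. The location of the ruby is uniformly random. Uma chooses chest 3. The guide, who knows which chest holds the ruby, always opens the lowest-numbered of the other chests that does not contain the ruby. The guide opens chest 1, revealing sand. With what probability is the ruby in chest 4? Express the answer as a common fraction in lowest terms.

Condition on the true location of the ruby.
If it is in chest 1 (prior 1/5): the guide opened chest 1, so this case is ruled out; weight (1/5)·0 = 0.
If it is in any of chests 2, 3, 4, and 5 (prior 1/5 each): chest 1 is the lowest-numbered option available, probability 1; weight (1/5)·1 = 1/5 each.
The weights sum to 4/5.
So P(the ruby in chest 4 | the guide opened chest 1) = (1/5) / (4/5) = 1/4.

1/4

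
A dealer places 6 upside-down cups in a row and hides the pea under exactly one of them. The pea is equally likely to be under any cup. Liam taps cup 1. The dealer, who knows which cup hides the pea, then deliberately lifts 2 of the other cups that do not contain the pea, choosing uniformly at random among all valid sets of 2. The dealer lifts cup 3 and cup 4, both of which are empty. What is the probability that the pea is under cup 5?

Condition on the true location of the pea.
If it is under cup 1 (prior 1/6): the dealer has 10 equally likely choices, so probability 1/10; weight (1/6)·(1/10) = 1/60.
If it is under any of cups 2, 5, and 6 (prior 1/6 each): the dealer has 6 equally likely choices, so probability 1/6; weight (1/6)·(1/6) = 1/36 each.
If it is under either of cups 3 and 4 (prior 1/6 each): that cup was opened and seen not to hold the prize — ruled out; weight (1/6)·0 = 0 each.
The weights sum to 1/10.
So P(the pea under cup 5 | the dealer opened cup 3 and cup 4) = (1/36) / (1/10) = 5/18.

5/18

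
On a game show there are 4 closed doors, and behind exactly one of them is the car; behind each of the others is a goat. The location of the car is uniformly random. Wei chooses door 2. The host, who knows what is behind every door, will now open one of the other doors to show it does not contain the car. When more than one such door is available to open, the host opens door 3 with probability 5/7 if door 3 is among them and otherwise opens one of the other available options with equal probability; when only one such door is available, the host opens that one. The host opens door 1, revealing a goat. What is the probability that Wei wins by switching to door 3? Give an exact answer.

7/13

Consider each possible location of the car in turn.
If it is behind door 1 (prior 1/4): the host opened door 1, so this case is ruled out; weight (1/4)·0 = 0.
If it is behind door 2 (prior 1/4): door 3 is available but not opened; door 1 gets probability (1 − 5/7)/2 = 1/7; weight (1/4)·(1/7) = 1/28.
If it is behind door 3 (prior 1/4): door 3 holds the prize so is unavailable; the host chooses uniformly among the 2 others, probability 1/2; weight (1/4)·(1/2) = 1/8.
If it is behind door 4 (prior 1/4): door 3 is available but not opened, probability 2/7; weight (1/4)·(2/7) = 1/14.
The weights sum to 13/56.
So P(the car behind door 3 | the host opened door 1) = (1/8) / (13/56) = 7/13.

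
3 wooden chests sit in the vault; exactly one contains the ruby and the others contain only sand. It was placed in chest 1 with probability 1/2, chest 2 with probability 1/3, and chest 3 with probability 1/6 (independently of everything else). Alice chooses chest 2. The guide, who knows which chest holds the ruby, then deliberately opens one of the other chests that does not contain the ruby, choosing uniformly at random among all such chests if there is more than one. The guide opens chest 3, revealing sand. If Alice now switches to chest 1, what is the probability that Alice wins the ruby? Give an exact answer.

Condition on the true location of the ruby.
If it is in chest 1 (prior 1/2): the guide has no choice, probability 1; weight (1/2)·1 = 1/2.
If it is in chest 2 (prior 1/3): the guide has 2 equally likely choices, so probability 1/2; weight (1/3)·(1/2) = 1/6.
If it is in chest 3 (prior 1/6): the guide opened chest 3, so this case is ruled out; weight (1/6)·0 = 0.
The weights sum to 2/3.
So P(the ruby in chest 1 | the guide opened chest 3) = (1/2) / (2/3) = 3/4.

3/4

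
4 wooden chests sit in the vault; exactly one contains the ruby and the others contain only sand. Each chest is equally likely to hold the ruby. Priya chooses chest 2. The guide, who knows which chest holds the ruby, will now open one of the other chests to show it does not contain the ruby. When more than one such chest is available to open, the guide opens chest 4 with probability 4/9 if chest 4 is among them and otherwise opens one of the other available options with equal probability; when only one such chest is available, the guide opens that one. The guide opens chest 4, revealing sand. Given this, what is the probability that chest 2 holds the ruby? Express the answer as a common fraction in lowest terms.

Consider each possible location of the ruby in turn.
If it is in any of chests 1, 2, and 3 (prior 1/4 each): chest 4 is available, opened with probability 4/9; weight (1/4)·(4/9) = 1/9 each.
If it is in chest 4 (prior 1/4): the guide opened chest 4, so this case is ruled out; weight (1/4)·0 = 0.
The weights sum to 1/3.
So P(the ruby in chest 2 | the guide opened chest 4) = (1/9) / (1/3) = 1/3.

1/3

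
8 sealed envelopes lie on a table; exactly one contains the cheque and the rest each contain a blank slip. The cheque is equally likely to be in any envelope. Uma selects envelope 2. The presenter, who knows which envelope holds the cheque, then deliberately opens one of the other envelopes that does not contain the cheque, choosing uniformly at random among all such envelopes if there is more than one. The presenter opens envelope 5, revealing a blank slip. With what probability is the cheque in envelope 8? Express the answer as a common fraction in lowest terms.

Apply Bayes' rule, conditioning on where the cheque actually is.
If it is in any of envelopes 1, 3, 4, 6, 7, and 8 (prior 1/8 each): the presenter has 6 equally likely choices, so probability 1/6; weight (1/8)·(1/6) = 1/48 each.
If it is in envelope 2 (prior 1/8): the presenter has 7 equally likely choices, so probability 1/7; weight (1/8)·(1/7) = 1/56.
If it is in envelope 5 (prior 1/8): the presenter opened envelope 5, so this case is ruled out; weight (1/8)·0 = 0.
The weights sum to 1/7.
So P(the cheque in envelope 8 | the presenter opened envelope 5) = (1/48) / (1/7) = 7/48.

7/48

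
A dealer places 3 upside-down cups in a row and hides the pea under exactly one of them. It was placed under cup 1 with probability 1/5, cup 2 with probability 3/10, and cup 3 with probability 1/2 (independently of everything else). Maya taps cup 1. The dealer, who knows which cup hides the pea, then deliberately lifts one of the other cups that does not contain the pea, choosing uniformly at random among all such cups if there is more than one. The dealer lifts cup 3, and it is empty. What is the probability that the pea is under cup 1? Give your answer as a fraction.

1/4

Consider each possible location of the pea in turn.
If it is under cup 1 (prior 1/5): the dealer has 2 equally likely choices, so probability 1/2; weight (1/5)·(1/2) = 1/10.
If it is under cup 2 (prior 3/10): the dealer has no choice, probability 1; weight (3/10)·1 = 3/10.
If it is under cup 3 (prior 1/2): the dealer opened cup 3, so this case is ruled out; weight (1/2)·0 = 0.
The weights sum to 2/5.
So P(the pea under cup 1 | the dealer opened cup 3) = (1/10) / (2/5) = 1/4.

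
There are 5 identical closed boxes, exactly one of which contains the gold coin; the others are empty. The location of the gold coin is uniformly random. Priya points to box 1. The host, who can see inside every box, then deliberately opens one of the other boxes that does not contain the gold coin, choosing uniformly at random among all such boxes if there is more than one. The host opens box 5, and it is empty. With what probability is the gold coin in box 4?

Consider each possible location of the gold coin in turn.
If it is in box 1 (prior 1/5): the host has 4 equally likely choices, so probability 1/4; weight (1/5)·(1/4) = 1/20.
If it is in any of boxes 2, 3, and 4 (prior 1/5 each): the host has 3 equally likely choices, so probability 1/3; weight (1/5)·(1/3) = 1/15 each.
If it is in box 5 (prior 1/5): the host opened box 5, so this case is ruled out; weight (1/5)·0 = 0.
The weights sum to 1/4.
So P(the gold coin in box 4 | the host opened box 5) = (1/15) / (1/4) = 4/15.

4/15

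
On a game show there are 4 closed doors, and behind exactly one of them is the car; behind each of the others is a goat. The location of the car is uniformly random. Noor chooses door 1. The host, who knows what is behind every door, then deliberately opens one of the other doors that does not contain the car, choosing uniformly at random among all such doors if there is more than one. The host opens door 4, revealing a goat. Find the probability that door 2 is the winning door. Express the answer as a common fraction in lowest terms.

Condition on the true location of the car.
If it is behind door 1 (prior 1/4): the host has 3 equally likely choices, so probability 1/3; weight (1/4)·(1/3) = 1/12.
If it is behind either of doors 2 and 3 (prior 1/4 each): the host has 2 equally likely choices, so probability 1/2; weight (1/4)·(1/2) = 1/8 each.
If it is behind door 4 (prior 1/4): the host opened door 4, so this case is ruled out; weight (1/4)·0 = 0.
The weights sum to 1/3.
So P(the car behind door 2 | the host opened door 4) = (1/8) / (1/3) = 3/8.

3/8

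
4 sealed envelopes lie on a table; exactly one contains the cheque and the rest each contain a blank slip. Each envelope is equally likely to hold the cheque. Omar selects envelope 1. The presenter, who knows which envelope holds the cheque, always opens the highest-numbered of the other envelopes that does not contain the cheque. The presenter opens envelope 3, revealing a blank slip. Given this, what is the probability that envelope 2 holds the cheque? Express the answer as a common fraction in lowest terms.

0

Consider each possible location of the cheque in turn.
If it is in either of envelopes 1 and 2 (prior 1/4 each): the presenter would have opened envelope 4 instead, probability 0; weight (1/4)·0 = 0 each.
If it is in envelope 3 (prior 1/4): the presenter opened envelope 3, so this case is ruled out; weight (1/4)·0 = 0.
If it is in envelope 4 (prior 1/4): envelope 3 is the highest-numbered option available, probability 1; weight (1/4)·1 = 1/4.
The weights sum to 1/4.
So P(the cheque in envelope 2 | the presenter opened envelope 3) = 0 / (1/4) = 0.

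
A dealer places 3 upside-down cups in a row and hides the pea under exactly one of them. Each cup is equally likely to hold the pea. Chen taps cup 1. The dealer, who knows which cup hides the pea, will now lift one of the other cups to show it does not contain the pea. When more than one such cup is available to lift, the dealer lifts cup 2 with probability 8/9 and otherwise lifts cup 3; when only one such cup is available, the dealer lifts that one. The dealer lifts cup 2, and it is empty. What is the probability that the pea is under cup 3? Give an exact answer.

Condition on the true location of the pea.
If it is under cup 1 (prior 1/3): cup 2 is available, opened with probability 8/9; weight (1/3)·(8/9) = 8/27.
If it is under cup 2 (prior 1/3): the dealer opened cup 2, so this case is ruled out; weight (1/3)·0 = 0.
If it is under cup 3 (prior 1/3): only cup 2 is available, probability 1; weight (1/3)·1 = 1/3.
The weights sum to 17/27.
So P(the pea under cup 3 | the dealer opened cup 2) = (1/3) / (17/27) = 9/17.

9/17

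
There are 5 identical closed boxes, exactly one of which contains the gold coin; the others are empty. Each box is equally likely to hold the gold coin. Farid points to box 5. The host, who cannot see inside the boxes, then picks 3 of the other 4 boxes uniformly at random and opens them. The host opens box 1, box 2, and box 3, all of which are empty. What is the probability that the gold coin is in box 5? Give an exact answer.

1/2

Because the host chose which boxes to open without knowing where the gold coin is, the choice is independent of the prize location. Learning that none of the 3 opened boxes holds the gold coin simply rules out those 3 locations and leaves the remaining 2 boxes still equally likely by symmetry.
So P(the gold coin in box 5) = 1/2.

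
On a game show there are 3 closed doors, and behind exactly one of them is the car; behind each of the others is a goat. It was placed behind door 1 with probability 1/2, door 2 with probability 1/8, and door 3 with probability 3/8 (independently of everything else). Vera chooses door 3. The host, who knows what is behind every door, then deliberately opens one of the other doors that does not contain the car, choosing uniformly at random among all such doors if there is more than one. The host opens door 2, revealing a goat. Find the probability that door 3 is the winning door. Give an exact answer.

Apply Bayes' rule, conditioning on where the car actually is.
If it is behind door 1 (prior 1/2): the host has no choice, probability 1; weight (1/2)·1 = 1/2.
If it is behind door 2 (prior 1/8): the host opened door 2, so this case is ruled out; weight (1/8)·0 = 0.
If it is behind door 3 (prior 3/8): the host has 2 equally likely choices, so probability 1/2; weight (3/8)·(1/2) = 3/16.
The weights sum to 11/16.
So P(the car behind door 3 | the host opened door 2) = (3/16) / (11/16) = 3/11.

3/11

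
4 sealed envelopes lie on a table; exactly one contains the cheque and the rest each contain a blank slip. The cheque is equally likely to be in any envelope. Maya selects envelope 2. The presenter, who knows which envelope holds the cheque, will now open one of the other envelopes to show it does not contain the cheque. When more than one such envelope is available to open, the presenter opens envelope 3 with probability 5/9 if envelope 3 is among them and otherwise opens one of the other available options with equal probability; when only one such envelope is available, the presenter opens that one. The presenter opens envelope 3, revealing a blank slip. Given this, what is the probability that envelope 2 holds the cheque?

1/3

Condition on the true location of the cheque.
If it is in any of envelopes 1, 2, and 4 (prior 1/4 each): envelope 3 is available, opened with probability 5/9; weight (1/4)·(5/9) = 5/36 each.
If it is in envelope 3 (prior 1/4): the presenter opened envelope 3, so this case is ruled out; weight (1/4)·0 = 0.
The weights sum to 5/12.
So P(the cheque in envelope 2 | the presenter opened envelope 3) = (5/36) / (5/12) = 1/3.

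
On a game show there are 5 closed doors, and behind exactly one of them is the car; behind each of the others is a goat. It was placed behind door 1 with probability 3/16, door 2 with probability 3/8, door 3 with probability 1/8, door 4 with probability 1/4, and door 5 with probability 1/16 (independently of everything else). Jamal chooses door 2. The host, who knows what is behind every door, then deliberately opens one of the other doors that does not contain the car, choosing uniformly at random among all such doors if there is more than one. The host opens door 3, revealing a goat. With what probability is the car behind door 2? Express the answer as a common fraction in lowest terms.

9/25

Apply Bayes' rule, conditioning on where the car actually is.
If it is behind door 1 (prior 3/16): the host has 3 equally likely choices, so probability 1/3; weight (3/16)·(1/3) = 1/16.
If it is behind door 2 (prior 3/8): the host has 4 equally likely choices, so probability 1/4; weight (3/8)·(1/4) = 3/32.
If it is behind door 3 (prior 1/8): the host opened door 3, so this case is ruled out; weight (1/8)·0 = 0.
If it is behind door 4 (prior 1/4): the host has 3 equally likely choices, so probability 1/3; weight (1/4)·(1/3) = 1/12.
If it is behind door 5 (prior 1/16): the host has 3 equally likely choices, so probability 1/3; weight (1/16)·(1/3) = 1/48.
The weights sum to 25/96.
So P(the car behind door 2 | the host opened door 3) = (3/32) / (25/96) = 9/25.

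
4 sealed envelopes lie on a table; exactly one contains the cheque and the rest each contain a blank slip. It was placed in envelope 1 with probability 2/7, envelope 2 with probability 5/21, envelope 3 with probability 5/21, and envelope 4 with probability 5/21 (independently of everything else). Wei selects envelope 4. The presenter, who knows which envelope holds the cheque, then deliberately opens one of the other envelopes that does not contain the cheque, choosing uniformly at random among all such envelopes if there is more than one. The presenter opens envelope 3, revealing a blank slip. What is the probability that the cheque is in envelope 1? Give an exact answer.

18/43

Apply Bayes' rule, conditioning on where the cheque actually is.
If it is in envelope 1 (prior 2/7): the presenter has 2 equally likely choices, so probability 1/2; weight (2/7)·(1/2) = 1/7.
If it is in envelope 2 (prior 5/21): the presenter has 2 equally likely choices, so probability 1/2; weight (5/21)·(1/2) = 5/42.
If it is in envelope 3 (prior 5/21): the presenter opened envelope 3, so this case is ruled out; weight (5/21)·0 = 0.
If it is in envelope 4 (prior 5/21): the presenter has 3 equally likely choices, so probability 1/3; weight (5/21)·(1/3) = 5/63.
The weights sum to 43/126.
So P(the cheque in envelope 1 | the presenter opened envelope 3) = (1/7) / (43/126) = 18/43.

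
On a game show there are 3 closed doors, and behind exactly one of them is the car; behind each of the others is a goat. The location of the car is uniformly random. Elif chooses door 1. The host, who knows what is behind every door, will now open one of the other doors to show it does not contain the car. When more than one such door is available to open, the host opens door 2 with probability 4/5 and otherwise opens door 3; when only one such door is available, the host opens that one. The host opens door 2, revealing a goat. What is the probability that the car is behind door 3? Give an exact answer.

5/9

Condition on the true location of the car.
If it is behind door 1 (prior 1/3): door 2 is available, opened with probability 4/5; weight (1/3)·(4/5) = 4/15.
If it is behind door 2 (prior 1/3): the host opened door 2, so this case is ruled out; weight (1/3)·0 = 0.
If it is behind door 3 (prior 1/3): only door 2 is available, probability 1; weight (1/3)·1 = 1/3.
The weights sum to 3/5.
So P(the car behind door 3 | the host opened door 2) = (1/3) / (3/5) = 5/9.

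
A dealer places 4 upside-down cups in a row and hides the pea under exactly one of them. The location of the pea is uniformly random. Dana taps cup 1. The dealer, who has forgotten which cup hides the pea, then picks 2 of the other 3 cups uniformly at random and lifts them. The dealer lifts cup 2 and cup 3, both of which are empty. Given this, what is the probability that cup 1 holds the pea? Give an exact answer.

Condition on the true location of the pea.
If it is under either of cups 1 and 4 (prior 1/4 each): the dealer picks exactly this set with probability 1/3 regardless, and none is the prize; weight (1/4)·(1/3) = 1/12 each.
If it is under either of cups 2 and 3 (prior 1/4 each): that cup was opened and seen not to hold the prize — ruled out; weight (1/4)·0 = 0 each.
The weights sum to 1/6.
So P(the pea under cup 1 | the dealer opened cup 2 and cup 3) = (1/12) / (1/6) = 1/2.

1/2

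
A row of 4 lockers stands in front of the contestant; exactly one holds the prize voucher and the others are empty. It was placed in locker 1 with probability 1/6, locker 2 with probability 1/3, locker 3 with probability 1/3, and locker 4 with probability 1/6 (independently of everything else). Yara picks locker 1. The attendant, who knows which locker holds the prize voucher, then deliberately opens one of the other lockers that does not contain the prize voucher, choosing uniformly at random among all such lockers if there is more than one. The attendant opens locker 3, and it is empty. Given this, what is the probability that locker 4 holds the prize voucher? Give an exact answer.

3/11

Apply Bayes' rule, conditioning on where the prize voucher actually is.
If it is in locker 1 (prior 1/6): the attendant has 3 equally likely choices, so probability 1/3; weight (1/6)·(1/3) = 1/18.
If it is in locker 2 (prior 1/3): the attendant has 2 equally likely choices, so probability 1/2; weight (1/3)·(1/2) = 1/6.
If it is in locker 3 (prior 1/3): the attendant opened locker 3, so this case is ruled out; weight (1/3)·0 = 0.
If it is in locker 4 (prior 1/6): the attendant has 2 equally likely choices, so probability 1/2; weight (1/6)·(1/2) = 1/12.
The weights sum to 11/36.
So P(the prize voucher in locker 4 | the attendant opened locker 3) = (1/12) / (11/36) = 3/11.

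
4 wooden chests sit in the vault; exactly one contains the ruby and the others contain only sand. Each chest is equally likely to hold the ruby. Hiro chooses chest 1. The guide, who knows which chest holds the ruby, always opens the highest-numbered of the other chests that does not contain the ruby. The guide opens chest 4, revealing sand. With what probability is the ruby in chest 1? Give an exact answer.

1/3

Condition on the true location of the ruby.
If it is in any of chests 1, 2, and 3 (prior 1/4 each): chest 4 is the highest-numbered option available, probability 1; weight (1/4)·1 = 1/4 each.
If it is in chest 4 (prior 1/4): the guide opened chest 4, so this case is ruled out; weight (1/4)·0 = 0.
The weights sum to 3/4.
So P(the ruby in chest 1 | the guide opened chest 4) = (1/4) / (3/4) = 1/3.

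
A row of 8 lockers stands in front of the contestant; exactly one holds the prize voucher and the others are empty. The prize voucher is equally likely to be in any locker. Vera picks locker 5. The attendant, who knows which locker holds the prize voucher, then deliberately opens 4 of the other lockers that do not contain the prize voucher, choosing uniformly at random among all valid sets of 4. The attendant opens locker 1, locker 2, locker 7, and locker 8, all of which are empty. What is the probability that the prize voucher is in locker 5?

1/8

Condition on the true location of the prize voucher.
If it is in any of lockers 1, 2, 7, and 8 (prior 1/8 each): that locker was opened and seen not to hold the prize — ruled out; weight (1/8)·0 = 0 each.
If it is in any of lockers 3, 4, and 6 (prior 1/8 each): the attendant has 15 equally likely choices, so probability 1/15; weight (1/8)·(1/15) = 1/120 each.
If it is in locker 5 (prior 1/8): the attendant has 35 equally likely choices, so probability 1/35; weight (1/8)·(1/35) = 1/280.
The weights sum to 1/35.
So P(the prize voucher in locker 5 | the attendant opened locker 1, locker 2, locker 7, and locker 8) = (1/280) / (1/35) = 1/8.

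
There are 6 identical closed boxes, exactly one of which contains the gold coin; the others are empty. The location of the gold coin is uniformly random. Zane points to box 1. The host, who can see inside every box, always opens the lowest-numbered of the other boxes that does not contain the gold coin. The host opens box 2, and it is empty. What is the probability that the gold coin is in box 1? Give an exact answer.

Condition on the true location of the gold coin.
If it is in any of boxes 1, 3, 4, 5, and 6 (prior 1/6 each): box 2 is the lowest-numbered option available, probability 1; weight (1/6)·1 = 1/6 each.
If it is in box 2 (prior 1/6): the host opened box 2, so this case is ruled out; weight (1/6)·0 = 0.
The weights sum to 5/6.
So P(the gold coin in box 1 | the host opened box 2) = (1/6) / (5/6) = 1/5.

1/5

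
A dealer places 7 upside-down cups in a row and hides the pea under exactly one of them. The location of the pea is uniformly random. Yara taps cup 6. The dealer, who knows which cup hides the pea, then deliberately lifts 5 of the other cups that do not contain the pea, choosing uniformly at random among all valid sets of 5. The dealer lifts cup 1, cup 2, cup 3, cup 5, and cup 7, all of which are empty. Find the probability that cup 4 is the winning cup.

Consider each possible location of the pea in turn.
If it is under any of cups 1, 2, 3, 5, and 7 (prior 1/7 each): that cup was opened and seen not to hold the prize — ruled out; weight (1/7)·0 = 0 each.
If it is under cup 4 (prior 1/7): the dealer has no choice, probability 1; weight (1/7)·1 = 1/7.
If it is under cup 6 (prior 1/7): the dealer has 6 equally likely choices, so probability 1/6; weight (1/7)·(1/6) = 1/42.
The weights sum to 1/6.
So P(the pea under cup 4 | the dealer opened cup 1, cup 2, cup 3, cup 5, and cup 7) = (1/7) / (1/6) = 6/7.

6/7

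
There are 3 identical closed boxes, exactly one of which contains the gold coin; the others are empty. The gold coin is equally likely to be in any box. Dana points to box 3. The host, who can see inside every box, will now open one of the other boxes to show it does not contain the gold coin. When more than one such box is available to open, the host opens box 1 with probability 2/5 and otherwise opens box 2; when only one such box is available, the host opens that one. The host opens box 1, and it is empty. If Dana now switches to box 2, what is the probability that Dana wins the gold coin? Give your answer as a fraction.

Consider each possible location of the gold coin in turn.
If it is in box 1 (prior 1/3): the host opened box 1, so this case is ruled out; weight (1/3)·0 = 0.
If it is in box 2 (prior 1/3): only box 1 is available, probability 1; weight (1/3)·1 = 1/3.
If it is in box 3 (prior 1/3): box 1 is available, opened with probability 2/5; weight (1/3)·(2/5) = 2/15.
The weights sum to 7/15.
So P(the gold coin in box 2 | the host opened box 1) = (1/3) / (7/15) = 5/7.

5/7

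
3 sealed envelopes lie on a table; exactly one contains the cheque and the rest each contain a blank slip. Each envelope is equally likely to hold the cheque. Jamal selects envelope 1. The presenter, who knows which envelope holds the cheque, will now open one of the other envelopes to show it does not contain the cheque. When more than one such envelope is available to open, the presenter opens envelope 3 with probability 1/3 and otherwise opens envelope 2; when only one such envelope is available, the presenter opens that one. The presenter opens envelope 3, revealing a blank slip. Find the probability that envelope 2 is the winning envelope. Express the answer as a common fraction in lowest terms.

Condition on the true location of the cheque.
If it is in envelope 1 (prior 1/3): envelope 3 is available, opened with probability 1/3; weight (1/3)·(1/3) = 1/9.
If it is in envelope 2 (prior 1/3): only envelope 3 is available, probability 1; weight (1/3)·1 = 1/3.
If it is in envelope 3 (prior 1/3): the presenter opened envelope 3, so this case is ruled out; weight (1/3)·0 = 0.
The weights sum to 4/9.
So P(the cheque in envelope 2 | the presenter opened envelope 3) = (1/3) / (4/9) = 3/4.

3/4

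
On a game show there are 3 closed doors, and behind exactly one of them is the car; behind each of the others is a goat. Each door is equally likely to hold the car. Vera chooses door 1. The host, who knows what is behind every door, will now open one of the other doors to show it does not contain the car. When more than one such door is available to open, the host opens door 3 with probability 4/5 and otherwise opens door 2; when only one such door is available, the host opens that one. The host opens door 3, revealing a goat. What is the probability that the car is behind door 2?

Apply Bayes' rule, conditioning on where the car actually is.
If it is behind door 1 (prior 1/3): door 3 is available, opened with probability 4/5; weight (1/3)·(4/5) = 4/15.
If it is behind door 2 (prior 1/3): only door 3 is available, probability 1; weight (1/3)·1 = 1/3.
If it is behind door 3 (prior 1/3): the host opened door 3, so this case is ruled out; weight (1/3)·0 = 0.
The weights sum to 3/5.
So P(the car behind door 2 | the host opened door 3) = (1/3) / (3/5) = 5/9.

5/9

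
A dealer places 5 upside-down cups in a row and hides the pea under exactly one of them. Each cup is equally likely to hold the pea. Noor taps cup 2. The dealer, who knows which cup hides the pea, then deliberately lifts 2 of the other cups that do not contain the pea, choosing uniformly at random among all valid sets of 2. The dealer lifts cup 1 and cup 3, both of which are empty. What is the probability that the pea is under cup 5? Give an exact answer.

Apply Bayes' rule, conditioning on where the pea actually is.
If it is under either of cups 1 and 3 (prior 1/5 each): that cup was opened and seen not to hold the prize — ruled out; weight (1/5)·0 = 0 each.
If it is under cup 2 (prior 1/5): the dealer has 6 equally likely choices, so probability 1/6; weight (1/5)·(1/6) = 1/30.
If it is under either of cups 4 and 5 (prior 1/5 each): the dealer has 3 equally likely choices, so probability 1/3; weight (1/5)·(1/3) = 1/15 each.
The weights sum to 1/6.
So P(the pea under cup 5 | the dealer opened cup 1 and cup 3) = (1/15) / (1/6) = 2/5.

2/5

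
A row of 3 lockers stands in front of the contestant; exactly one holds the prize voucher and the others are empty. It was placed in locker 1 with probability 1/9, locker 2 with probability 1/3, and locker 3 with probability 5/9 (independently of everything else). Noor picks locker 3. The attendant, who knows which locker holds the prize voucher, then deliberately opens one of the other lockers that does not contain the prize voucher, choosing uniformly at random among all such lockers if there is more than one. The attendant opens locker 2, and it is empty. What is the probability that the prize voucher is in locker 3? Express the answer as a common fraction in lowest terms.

Apply Bayes' rule, conditioning on where the prize voucher actually is.
If it is in locker 1 (prior 1/9): the attendant has no choice, probability 1; weight (1/9)·1 = 1/9.
If it is in locker 2 (prior 1/3): the attendant opened locker 2, so this case is ruled out; weight (1/3)·0 = 0.
If it is in locker 3 (prior 5/9): the attendant has 2 equally likely choices, so probability 1/2; weight (5/9)·(1/2) = 5/18.
The weights sum to 7/18.
So P(the prize voucher in locker 3 | the attendant opened locker 2) = (5/18) / (7/18) = 5/7.

5/7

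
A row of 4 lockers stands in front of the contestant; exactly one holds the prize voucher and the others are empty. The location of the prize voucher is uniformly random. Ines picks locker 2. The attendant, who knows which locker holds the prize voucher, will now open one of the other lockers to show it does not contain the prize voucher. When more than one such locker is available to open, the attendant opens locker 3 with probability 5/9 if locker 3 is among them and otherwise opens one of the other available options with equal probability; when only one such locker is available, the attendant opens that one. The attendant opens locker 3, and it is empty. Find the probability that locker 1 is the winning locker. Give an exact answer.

Consider each possible location of the prize voucher in turn.
If it is in any of lockers 1, 2, and 4 (prior 1/4 each): locker 3 is available, opened with probability 5/9; weight (1/4)·(5/9) = 5/36 each.
If it is in locker 3 (prior 1/4): the attendant opened locker 3, so this case is ruled out; weight (1/4)·0 = 0.
The weights sum to 5/12.
So P(the prize voucher in locker 1 | the attendant opened locker 3) = (5/36) / (5/12) = 1/3.

1/3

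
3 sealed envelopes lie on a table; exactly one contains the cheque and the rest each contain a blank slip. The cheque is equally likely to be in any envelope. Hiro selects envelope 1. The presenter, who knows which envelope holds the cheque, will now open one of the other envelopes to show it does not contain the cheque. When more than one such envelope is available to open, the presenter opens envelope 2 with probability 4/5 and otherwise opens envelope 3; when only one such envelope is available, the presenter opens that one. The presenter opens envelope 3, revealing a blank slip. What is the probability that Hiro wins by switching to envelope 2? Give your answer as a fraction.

5/6

Condition on the true location of the cheque.
If it is in envelope 1 (prior 1/3): envelope 2 is available but not opened, probability 1/5; weight (1/3)·(1/5) = 1/15.
If it is in envelope 2 (prior 1/3): only envelope 3 is available, probability 1; weight (1/3)·1 = 1/3.
If it is in envelope 3 (prior 1/3): the presenter opened envelope 3, so this case is ruled out; weight (1/3)·0 = 0.
The weights sum to 2/5.
So P(the cheque in envelope 2 | the presenter opened envelope 3) = (1/3) / (2/5) = 5/6.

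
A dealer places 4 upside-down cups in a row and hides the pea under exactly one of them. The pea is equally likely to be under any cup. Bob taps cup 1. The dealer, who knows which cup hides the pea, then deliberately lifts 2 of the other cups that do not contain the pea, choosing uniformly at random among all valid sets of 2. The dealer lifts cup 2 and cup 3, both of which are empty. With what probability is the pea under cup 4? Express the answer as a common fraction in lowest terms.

Apply Bayes' rule, conditioning on where the pea actually is.
If it is under cup 1 (prior 1/4): the dealer has 3 equally likely choices, so probability 1/3; weight (1/4)·(1/3) = 1/12.
If it is under either of cups 2 and 3 (prior 1/4 each): that cup was opened and seen not to hold the prize — ruled out; weight (1/4)·0 = 0 each.
If it is under cup 4 (prior 1/4): the dealer has no choice, probability 1; weight (1/4)·1 = 1/4.
The weights sum to 1/3.
So P(the pea under cup 4 | the dealer opened cup 2 and cup 3) = (1/4) / (1/3) = 3/4.

3/4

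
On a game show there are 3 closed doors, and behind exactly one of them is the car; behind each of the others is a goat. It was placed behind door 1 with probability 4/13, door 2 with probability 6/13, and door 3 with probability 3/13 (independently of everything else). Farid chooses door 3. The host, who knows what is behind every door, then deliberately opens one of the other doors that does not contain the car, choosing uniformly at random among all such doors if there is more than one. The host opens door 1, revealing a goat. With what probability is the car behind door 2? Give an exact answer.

Consider each possible location of the car in turn.
If it is behind door 1 (prior 4/13): the host opened door 1, so this case is ruled out; weight (4/13)·0 = 0.
If it is behind door 2 (prior 6/13): the host has no choice, probability 1; weight (6/13)·1 = 6/13.
If it is behind door 3 (prior 3/13): the host has 2 equally likely choices, so probability 1/2; weight (3/13)·(1/2) = 3/26.
The weights sum to 15/26.
So P(the car behind door 2 | the host opened door 1) = (6/13) / (15/26) = 4/5.

4/5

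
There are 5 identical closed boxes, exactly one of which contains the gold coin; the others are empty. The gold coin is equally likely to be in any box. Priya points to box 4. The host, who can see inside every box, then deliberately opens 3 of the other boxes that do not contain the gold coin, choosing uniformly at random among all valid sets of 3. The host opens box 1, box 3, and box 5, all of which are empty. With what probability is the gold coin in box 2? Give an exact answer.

Condition on the true location of the gold coin.
If it is in any of boxes 1, 3, and 5 (prior 1/5 each): that box was opened and seen not to hold the prize — ruled out; weight (1/5)·0 = 0 each.
If it is in box 2 (prior 1/5): the host has no choice, probability 1; weight (1/5)·1 = 1/5.
If it is in box 4 (prior 1/5): the host has 4 equally likely choices, so probability 1/4; weight (1/5)·(1/4) = 1/20.
The weights sum to 1/4.
So P(the gold coin in box 2 | the host opened box 1, box 3, and box 5) = (1/5) / (1/4) = 4/5.

4/5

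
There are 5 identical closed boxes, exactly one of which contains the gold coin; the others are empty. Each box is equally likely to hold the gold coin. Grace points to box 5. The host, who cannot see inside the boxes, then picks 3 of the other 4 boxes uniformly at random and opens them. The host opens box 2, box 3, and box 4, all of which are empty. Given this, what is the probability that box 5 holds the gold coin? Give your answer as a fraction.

Because the host chose which boxes to open without knowing where the gold coin is, the choice is independent of the prize location. Learning that none of the 3 opened boxes holds the gold coin simply rules out those 3 locations and leaves the remaining 2 boxes still equally likely by symmetry.
So P(the gold coin in box 5) = 1/2.

1/2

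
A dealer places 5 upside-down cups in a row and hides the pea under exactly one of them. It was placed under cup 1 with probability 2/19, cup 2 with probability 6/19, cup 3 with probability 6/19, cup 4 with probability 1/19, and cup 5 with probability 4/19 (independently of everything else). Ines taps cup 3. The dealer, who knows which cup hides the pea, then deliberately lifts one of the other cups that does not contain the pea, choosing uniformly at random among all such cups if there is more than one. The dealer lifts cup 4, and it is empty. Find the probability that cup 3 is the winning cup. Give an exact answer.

3/11

Apply Bayes' rule, conditioning on where the pea actually is.
If it is under cup 1 (prior 2/19): the dealer has 3 equally likely choices, so probability 1/3; weight (2/19)·(1/3) = 2/57.
If it is under cup 2 (prior 6/19): the dealer has 3 equally likely choices, so probability 1/3; weight (6/19)·(1/3) = 2/19.
If it is under cup 3 (prior 6/19): the dealer has 4 equally likely choices, so probability 1/4; weight (6/19)·(1/4) = 3/38.
If it is under cup 4 (prior 1/19): the dealer opened cup 4, so this case is ruled out; weight (1/19)·0 = 0.
If it is under cup 5 (prior 4/19): the dealer has 3 equally likely choices, so probability 1/3; weight (4/19)·(1/3) = 4/57.
The weights sum to 11/38.
So P(the pea under cup 3 | the dealer opened cup 4) = (3/38) / (11/38) = 3/11.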